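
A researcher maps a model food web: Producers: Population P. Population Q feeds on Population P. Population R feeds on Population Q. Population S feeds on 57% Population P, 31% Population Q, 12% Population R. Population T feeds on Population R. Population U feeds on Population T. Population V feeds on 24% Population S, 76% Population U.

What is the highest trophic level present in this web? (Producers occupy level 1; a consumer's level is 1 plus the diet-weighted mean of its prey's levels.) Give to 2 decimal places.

Population Q: 1 + 1 = 2
Population R: 1 + 2 = 3
Population S: 1 + (0.57×1 + 0.31×2 + 0.12×3) = 2.55
Population T: 1 + 3 = 4
Population U: 1 + 4 = 5
Population V: 1 + (0.24×2.55 + 0.76×5) = 5.412

5.41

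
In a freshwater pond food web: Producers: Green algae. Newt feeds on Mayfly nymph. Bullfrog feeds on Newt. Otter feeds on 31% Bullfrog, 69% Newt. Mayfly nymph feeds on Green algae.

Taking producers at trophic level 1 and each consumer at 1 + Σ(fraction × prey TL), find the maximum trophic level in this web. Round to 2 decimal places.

Mayfly nymph: 1 + 1 = 2
Newt: 1 + 2 = 3
Bullfrog: 1 + 3 = 4
Otter: 1 + (0.31×4 + 0.69×3) = 4.31

4.31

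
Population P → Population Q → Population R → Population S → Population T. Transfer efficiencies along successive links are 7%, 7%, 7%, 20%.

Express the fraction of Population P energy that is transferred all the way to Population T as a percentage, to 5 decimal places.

Product of link efficiencies: 0.07 × 0.07 × 0.07 × 0.2 = 0.0000686
As a percentage: 0.0000686 × 100 = 0.00686%

0.00686%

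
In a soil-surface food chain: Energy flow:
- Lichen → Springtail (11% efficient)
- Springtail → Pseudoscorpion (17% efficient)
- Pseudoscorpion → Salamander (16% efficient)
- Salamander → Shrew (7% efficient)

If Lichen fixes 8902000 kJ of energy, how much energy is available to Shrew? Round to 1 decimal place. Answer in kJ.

Springtail: 8902000 × 0.11 = 979220 kJ
Pseudoscorpion: 979220 × 0.17 = 166467.4 kJ
Salamander: 166467.4 × 0.16 = 26634.784 kJ
Shrew: 26634.784 × 0.07 = 1864.43488 kJ

1864.4 kJ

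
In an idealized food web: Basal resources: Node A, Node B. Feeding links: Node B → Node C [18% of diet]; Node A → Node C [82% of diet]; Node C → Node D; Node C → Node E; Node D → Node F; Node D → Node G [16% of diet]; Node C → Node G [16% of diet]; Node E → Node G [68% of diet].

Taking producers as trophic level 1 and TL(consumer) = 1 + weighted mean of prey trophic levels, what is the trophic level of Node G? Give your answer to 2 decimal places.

Node C: 1 + (0.18×1 + 0.82×1) = 2
Node D: 1 + 2 = 3
Node E: 1 + 2 = 3
Node F: 1 + 3 = 4
Node G: 1 + (0.16×3 + 0.16×2 + 0.68×3) = 3.84

3.84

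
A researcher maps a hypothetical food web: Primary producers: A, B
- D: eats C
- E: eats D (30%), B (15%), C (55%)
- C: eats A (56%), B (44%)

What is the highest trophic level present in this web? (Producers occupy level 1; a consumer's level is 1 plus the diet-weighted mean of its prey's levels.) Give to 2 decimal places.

3.15

C: 1 + (0.56×1 + 0.44×1) = 2
D: 1 + 2 = 3
E: 1 + (0.3×3 + 0.15×1 + 0.55×2) = 3.15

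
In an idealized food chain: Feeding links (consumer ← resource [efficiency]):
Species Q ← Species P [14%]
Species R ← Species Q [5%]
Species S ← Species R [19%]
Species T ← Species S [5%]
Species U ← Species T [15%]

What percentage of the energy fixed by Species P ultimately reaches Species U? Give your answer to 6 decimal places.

0.000998%

Product of link efficiencies: 0.14 × 0.05 × 0.19 × 0.05 × 0.15 = 0.000009975
As a percentage: 0.000009975 × 100 = 0.000998%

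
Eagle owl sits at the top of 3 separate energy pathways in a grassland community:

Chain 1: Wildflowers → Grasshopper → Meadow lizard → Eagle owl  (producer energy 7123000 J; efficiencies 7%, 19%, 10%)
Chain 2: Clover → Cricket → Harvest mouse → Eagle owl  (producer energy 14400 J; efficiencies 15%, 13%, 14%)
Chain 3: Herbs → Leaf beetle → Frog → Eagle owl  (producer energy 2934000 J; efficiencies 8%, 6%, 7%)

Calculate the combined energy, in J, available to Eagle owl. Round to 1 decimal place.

10498.7 J

Chain 1: 7123000 × 0.07 × 0.19 × 0.1 = 9473.59 J
Chain 2: 14400 × 0.15 × 0.13 × 0.14 = 39.312 J
Chain 3: 2934000 × 0.08 × 0.06 × 0.07 = 985.824 J
Total at Eagle owl: 9473.59 + 39.312 + 985.824 = 10498.726 J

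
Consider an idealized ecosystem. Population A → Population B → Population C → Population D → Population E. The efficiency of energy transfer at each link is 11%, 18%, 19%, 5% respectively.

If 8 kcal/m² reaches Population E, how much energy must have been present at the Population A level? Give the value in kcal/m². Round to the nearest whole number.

42531 kcal/m²

Cumulative transfer efficiency: 0.11 × 0.18 × 0.19 × 0.05 = 0.0001881
Population A energy = 8 / 0.0001881 = 42531 kcal/m²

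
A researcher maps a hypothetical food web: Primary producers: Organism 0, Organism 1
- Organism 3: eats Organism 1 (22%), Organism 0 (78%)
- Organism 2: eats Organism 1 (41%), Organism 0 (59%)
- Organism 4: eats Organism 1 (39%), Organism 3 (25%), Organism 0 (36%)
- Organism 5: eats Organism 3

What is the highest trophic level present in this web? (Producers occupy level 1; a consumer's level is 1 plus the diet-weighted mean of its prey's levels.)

Organism 2: 1 + (0.41×1 + 0.59×1) = 2
Organism 3: 1 + (0.22×1 + 0.78×1) = 2
Organism 4: 1 + (0.39×1 + 0.25×2 + 0.36×1) = 2.25
Organism 5: 1 + 2 = 3

3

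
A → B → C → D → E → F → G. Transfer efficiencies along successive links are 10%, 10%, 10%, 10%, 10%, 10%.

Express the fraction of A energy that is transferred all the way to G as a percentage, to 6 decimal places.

0.000100%

Product of link efficiencies: 0.1 × 0.1 × 0.1 × 0.1 × 0.1 × 0.1 = 0.000001
As a percentage: 0.000001 × 100 = 0.000100%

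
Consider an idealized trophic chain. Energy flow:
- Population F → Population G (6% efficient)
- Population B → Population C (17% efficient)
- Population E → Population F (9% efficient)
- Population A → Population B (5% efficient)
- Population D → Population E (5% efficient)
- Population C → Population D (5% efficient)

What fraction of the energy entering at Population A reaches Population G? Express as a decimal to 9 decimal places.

Product of link efficiencies: 0.05 × 0.17 × 0.05 × 0.05 × 0.09 × 0.06 = 0.00000011475

0.000000115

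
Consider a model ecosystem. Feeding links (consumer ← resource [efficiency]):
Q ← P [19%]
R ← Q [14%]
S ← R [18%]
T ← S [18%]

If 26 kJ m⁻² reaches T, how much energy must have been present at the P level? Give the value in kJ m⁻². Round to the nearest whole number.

30168 kJ m⁻²

Cumulative transfer efficiency: 0.19 × 0.14 × 0.18 × 0.18 = 0.00086184
P energy = 26 / 0.00086184 = 30168 kJ m⁻²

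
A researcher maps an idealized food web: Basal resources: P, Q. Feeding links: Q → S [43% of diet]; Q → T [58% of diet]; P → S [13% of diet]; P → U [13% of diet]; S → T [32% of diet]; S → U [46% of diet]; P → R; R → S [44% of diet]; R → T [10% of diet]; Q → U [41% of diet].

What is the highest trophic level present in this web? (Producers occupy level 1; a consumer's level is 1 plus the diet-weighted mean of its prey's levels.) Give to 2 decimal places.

R: 1 + 1 = 2
S: 1 + (0.43×1 + 0.13×1 + 0.44×2) = 2.44
T: 1 + (0.58×1 + 0.1×2 + 0.32×2.44) = 2.5608
U: 1 + (0.13×1 + 0.41×1 + 0.46×2.44) = 2.6624

2.66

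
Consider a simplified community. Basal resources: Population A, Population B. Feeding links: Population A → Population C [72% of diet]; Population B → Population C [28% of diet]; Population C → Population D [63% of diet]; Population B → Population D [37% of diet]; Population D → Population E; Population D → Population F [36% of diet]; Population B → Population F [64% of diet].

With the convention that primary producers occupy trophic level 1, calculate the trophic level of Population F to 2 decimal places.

Population C: 1 + (0.72×1 + 0.28×1) = 2
Population D: 1 + (0.63×2 + 0.37×1) = 2.63
Population E: 1 + 2.63 = 3.63
Population F: 1 + (0.36×2.63 + 0.64×1) = 2.5868

2.59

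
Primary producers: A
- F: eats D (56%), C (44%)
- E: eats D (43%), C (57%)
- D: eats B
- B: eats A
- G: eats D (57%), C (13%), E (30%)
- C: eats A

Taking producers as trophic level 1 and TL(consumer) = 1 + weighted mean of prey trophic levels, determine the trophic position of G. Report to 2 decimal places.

4.00

B: 1 + 1 = 2
C: 1 + 1 = 2
D: 1 + 2 = 3
E: 1 + (0.43×3 + 0.57×2) = 3.43
F: 1 + (0.56×3 + 0.44×2) = 3.56
G: 1 + (0.57×3 + 0.13×2 + 0.3×3.43) = 3.999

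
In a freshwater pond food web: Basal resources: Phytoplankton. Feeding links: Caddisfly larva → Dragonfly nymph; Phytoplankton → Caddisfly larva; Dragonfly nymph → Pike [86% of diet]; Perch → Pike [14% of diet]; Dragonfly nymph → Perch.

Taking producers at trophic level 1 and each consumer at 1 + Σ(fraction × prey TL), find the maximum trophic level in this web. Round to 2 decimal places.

Caddisfly larva: 1 + 1 = 2
Dragonfly nymph: 1 + 2 = 3
Perch: 1 + 3 = 4
Pike: 1 + (0.86×3 + 0.14×4) = 4.14

4.14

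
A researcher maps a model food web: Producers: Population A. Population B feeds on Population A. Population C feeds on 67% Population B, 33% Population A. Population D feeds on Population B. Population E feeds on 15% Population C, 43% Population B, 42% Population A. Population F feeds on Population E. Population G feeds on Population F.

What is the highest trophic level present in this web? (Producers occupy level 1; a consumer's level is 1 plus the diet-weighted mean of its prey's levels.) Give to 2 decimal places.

4.68

Population B: 1 + 1 = 2
Population C: 1 + (0.67×2 + 0.33×1) = 2.67
Population D: 1 + 2 = 3
Population E: 1 + (0.15×2.67 + 0.43×2 + 0.42×1) = 2.6805
Population F: 1 + 2.6805 = 3.6805
Population G: 1 + 3.6805 = 4.6805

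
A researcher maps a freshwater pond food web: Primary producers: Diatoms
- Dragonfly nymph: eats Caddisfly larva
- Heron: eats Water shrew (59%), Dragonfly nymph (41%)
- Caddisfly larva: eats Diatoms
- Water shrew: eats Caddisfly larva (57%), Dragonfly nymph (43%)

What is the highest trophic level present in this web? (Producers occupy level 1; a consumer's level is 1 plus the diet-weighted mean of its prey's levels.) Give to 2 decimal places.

Caddisfly larva: 1 + 1 = 2
Dragonfly nymph: 1 + 2 = 3
Water shrew: 1 + (0.57×2 + 0.43×3) = 3.43
Heron: 1 + (0.59×3.43 + 0.41×3) = 4.2537

4.25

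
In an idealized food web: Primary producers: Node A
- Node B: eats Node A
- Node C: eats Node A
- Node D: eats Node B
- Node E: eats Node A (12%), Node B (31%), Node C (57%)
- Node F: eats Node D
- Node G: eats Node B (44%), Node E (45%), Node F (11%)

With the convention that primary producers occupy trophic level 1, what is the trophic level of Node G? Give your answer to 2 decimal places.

Node B: 1 + 1 = 2
Node C: 1 + 1 = 2
Node D: 1 + 2 = 3
Node E: 1 + (0.12×1 + 0.31×2 + 0.57×2) = 2.88
Node F: 1 + 3 = 4
Node G: 1 + (0.44×2 + 0.45×2.88 + 0.11×4) = 3.616

3.62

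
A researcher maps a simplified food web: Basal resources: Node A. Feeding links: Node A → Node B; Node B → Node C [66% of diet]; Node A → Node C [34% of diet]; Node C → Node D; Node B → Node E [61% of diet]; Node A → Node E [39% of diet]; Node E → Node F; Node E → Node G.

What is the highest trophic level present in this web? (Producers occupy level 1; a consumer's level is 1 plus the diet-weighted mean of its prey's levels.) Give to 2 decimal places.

Node B: 1 + 1 = 2
Node C: 1 + (0.66×2 + 0.34×1) = 2.66
Node D: 1 + 2.66 = 3.66
Node E: 1 + (0.61×2 + 0.39×1) = 2.61
Node F: 1 + 2.61 = 3.61
Node G: 1 + 2.61 = 3.61

3.66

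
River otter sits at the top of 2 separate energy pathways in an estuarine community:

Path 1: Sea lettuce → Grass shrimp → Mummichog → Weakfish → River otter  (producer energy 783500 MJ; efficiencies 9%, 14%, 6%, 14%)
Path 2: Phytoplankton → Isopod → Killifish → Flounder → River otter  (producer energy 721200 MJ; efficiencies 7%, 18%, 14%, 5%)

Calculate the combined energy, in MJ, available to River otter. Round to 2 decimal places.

146.54 MJ

Path 1: 783500 × 0.09 × 0.14 × 0.06 × 0.14 = 82.92564 MJ
Path 2: 721200 × 0.07 × 0.18 × 0.14 × 0.05 = 63.60984 MJ
Total at River otter: 82.92564 + 63.60984 = 146.53548 MJ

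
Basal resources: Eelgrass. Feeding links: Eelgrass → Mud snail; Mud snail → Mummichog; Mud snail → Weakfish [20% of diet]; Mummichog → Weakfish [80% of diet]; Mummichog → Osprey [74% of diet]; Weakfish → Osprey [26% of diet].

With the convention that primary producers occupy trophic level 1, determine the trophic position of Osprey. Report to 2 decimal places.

Mud snail: 1 + 1 = 2
Mummichog: 1 + 2 = 3
Weakfish: 1 + (0.2×2 + 0.8×3) = 3.8
Osprey: 1 + (0.74×3 + 0.26×3.8) = 4.208

4.21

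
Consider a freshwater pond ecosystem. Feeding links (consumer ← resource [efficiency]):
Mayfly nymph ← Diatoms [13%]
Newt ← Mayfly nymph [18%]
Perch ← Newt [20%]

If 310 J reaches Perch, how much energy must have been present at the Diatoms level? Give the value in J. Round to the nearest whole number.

66239 J

Cumulative transfer efficiency: 0.13 × 0.18 × 0.2 = 0.00468
Diatoms energy = 310 / 0.00468 = 66239 J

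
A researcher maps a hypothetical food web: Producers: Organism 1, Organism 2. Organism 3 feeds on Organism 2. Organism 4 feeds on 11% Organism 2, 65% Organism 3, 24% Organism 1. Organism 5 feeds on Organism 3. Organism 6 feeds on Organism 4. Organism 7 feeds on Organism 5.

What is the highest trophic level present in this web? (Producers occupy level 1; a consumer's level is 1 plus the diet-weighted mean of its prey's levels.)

4

Organism 3: 1 + 1 = 2
Organism 4: 1 + (0.11×1 + 0.65×2 + 0.24×1) = 2.65
Organism 5: 1 + 2 = 3
Organism 6: 1 + 2.65 = 3.65
Organism 7: 1 + 3 = 4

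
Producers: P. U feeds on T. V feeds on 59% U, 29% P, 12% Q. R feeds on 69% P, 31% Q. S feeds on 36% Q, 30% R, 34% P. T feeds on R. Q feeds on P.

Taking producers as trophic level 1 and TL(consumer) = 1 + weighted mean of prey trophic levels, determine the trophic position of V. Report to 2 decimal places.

4.07

Q: 1 + 1 = 2
R: 1 + (0.69×1 + 0.31×2) = 2.31
S: 1 + (0.36×2 + 0.3×2.31 + 0.34×1) = 2.753
T: 1 + 2.31 = 3.31
U: 1 + 3.31 = 4.31
V: 1 + (0.59×4.31 + 0.29×1 + 0.12×2) = 4.0729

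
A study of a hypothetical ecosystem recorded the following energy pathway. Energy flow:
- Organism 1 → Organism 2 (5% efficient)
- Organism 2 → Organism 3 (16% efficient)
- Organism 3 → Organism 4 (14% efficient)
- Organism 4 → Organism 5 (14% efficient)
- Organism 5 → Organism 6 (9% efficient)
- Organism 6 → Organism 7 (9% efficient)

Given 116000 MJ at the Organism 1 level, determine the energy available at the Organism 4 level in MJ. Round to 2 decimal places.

Organism 2: 116000 × 0.05 = 5800 MJ
Organism 3: 5800 × 0.16 = 928 MJ
Organism 4: 928 × 0.14 = 129.92 MJ

129.92 MJ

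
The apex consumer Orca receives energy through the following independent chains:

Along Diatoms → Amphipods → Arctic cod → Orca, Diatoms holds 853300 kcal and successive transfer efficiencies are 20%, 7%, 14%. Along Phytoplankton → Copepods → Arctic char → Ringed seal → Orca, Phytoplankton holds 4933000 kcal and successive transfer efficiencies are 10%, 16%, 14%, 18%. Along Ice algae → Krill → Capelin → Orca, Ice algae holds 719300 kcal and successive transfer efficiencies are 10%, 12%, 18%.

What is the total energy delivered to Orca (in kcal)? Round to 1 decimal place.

Via Diatoms: 853300 × 0.2 × 0.07 × 0.14 = 1672.468 kcal
Via Phytoplankton: 4933000 × 0.1 × 0.16 × 0.14 × 0.18 = 1988.9856 kcal
Via Ice algae: 719300 × 0.1 × 0.12 × 0.18 = 1553.688 kcal
Total at Orca: 1672.468 + 1988.9856 + 1553.688 = 5215.1416 kcal

5215.1 kcal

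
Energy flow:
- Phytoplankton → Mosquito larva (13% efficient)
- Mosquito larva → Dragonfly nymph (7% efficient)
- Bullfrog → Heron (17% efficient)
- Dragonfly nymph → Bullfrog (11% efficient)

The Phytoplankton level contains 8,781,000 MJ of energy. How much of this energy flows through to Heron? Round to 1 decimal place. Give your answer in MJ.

Mosquito larva: 8781000 × 0.13 = 1141530 MJ
Dragonfly nymph: 1141530 × 0.07 = 79907.1 MJ
Bullfrog: 79907.1 × 0.11 = 8789.781 MJ
Heron: 8789.781 × 0.17 = 1494.26277 MJ

1494.3 MJ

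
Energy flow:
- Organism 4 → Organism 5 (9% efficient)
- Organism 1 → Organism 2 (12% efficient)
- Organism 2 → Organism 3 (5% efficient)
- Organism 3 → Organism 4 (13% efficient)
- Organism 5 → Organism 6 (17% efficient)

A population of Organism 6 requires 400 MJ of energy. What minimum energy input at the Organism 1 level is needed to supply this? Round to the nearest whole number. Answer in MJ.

Cumulative transfer efficiency: 0.12 × 0.05 × 0.13 × 0.09 × 0.17 = 0.000011934
Organism 1 energy = 400 / 0.000011934 = 33517681 MJ

33517681 MJ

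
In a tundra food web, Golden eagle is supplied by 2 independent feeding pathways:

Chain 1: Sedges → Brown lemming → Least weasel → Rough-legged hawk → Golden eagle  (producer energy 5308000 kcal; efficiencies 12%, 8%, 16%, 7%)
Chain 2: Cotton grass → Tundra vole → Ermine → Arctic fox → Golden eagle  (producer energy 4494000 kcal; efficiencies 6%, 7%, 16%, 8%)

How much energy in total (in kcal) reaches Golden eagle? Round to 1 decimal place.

812.3 kcal

Chain 1: 5308000 × 0.12 × 0.08 × 0.16 × 0.07 = 570.71616 kcal
Chain 2: 4494000 × 0.06 × 0.07 × 0.16 × 0.08 = 241.59744 kcal
Total at Golden eagle: 570.71616 + 241.59744 = 812.3136 kcal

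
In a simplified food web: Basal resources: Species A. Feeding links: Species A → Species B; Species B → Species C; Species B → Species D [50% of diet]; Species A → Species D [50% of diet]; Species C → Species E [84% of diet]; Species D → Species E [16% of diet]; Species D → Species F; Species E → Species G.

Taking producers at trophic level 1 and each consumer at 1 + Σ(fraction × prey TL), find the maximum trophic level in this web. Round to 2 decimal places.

Species B: 1 + 1 = 2
Species C: 1 + 2 = 3
Species D: 1 + (0.5×2 + 0.5×1) = 2.5
Species E: 1 + (0.84×3 + 0.16×2.5) = 3.92
Species F: 1 + 2.5 = 3.5
Species G: 1 + 3.92 = 4.92

4.92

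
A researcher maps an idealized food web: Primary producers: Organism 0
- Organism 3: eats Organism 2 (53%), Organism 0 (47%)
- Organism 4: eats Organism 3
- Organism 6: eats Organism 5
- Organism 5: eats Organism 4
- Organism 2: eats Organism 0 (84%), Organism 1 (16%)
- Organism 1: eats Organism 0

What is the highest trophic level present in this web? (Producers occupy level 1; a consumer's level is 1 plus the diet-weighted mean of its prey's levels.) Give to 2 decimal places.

5.61

Organism 1: 1 + 1 = 2
Organism 2: 1 + (0.84×1 + 0.16×2) = 2.16
Organism 3: 1 + (0.53×2.16 + 0.47×1) = 2.6148
Organism 4: 1 + 2.6148 = 3.6148
Organism 5: 1 + 3.6148 = 4.6148
Organism 6: 1 + 4.6148 = 5.6148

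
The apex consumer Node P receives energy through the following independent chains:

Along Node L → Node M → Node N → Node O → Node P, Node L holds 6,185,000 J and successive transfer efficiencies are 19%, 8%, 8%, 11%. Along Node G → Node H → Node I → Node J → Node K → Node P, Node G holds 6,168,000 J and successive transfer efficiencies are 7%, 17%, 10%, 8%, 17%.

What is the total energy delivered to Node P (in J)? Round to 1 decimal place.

Via Node L: 6185000 × 0.19 × 0.08 × 0.08 × 0.11 = 827.3056 J
Via Node G: 6168000 × 0.07 × 0.17 × 0.1 × 0.08 × 0.17 = 99.822912 J
Total at Node P: 827.3056 + 99.822912 = 927.128512 J

927.1 J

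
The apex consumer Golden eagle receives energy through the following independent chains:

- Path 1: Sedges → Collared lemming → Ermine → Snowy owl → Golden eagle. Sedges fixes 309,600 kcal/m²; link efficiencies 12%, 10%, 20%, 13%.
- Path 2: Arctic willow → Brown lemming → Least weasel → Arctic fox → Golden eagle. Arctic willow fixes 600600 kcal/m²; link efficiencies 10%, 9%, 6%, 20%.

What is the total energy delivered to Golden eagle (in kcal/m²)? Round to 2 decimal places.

Path 1: 309600 × 0.12 × 0.1 × 0.2 × 0.13 = 96.5952 kcal/m²
Path 2: 600600 × 0.1 × 0.09 × 0.06 × 0.2 = 64.8648 kcal/m²
Total at Golden eagle: 96.5952 + 64.8648 = 161.46 kcal/m²

161.46 kcal/m²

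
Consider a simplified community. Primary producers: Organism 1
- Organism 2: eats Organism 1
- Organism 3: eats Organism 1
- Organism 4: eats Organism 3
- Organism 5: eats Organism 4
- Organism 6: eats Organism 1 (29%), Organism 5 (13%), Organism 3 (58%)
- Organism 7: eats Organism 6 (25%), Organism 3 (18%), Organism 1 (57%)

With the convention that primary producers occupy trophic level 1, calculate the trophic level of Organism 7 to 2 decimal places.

2.67

Organism 2: 1 + 1 = 2
Organism 3: 1 + 1 = 2
Organism 4: 1 + 2 = 3
Organism 5: 1 + 3 = 4
Organism 6: 1 + (0.29×1 + 0.13×4 + 0.58×2) = 2.97
Organism 7: 1 + (0.25×2.97 + 0.18×2 + 0.57×1) = 2.6725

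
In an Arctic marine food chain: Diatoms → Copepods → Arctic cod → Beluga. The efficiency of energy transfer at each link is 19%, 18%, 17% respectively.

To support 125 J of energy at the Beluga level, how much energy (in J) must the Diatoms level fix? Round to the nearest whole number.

Cumulative transfer efficiency: 0.19 × 0.18 × 0.17 = 0.005814
Diatoms energy = 125 / 0.005814 = 21500 J

21500 J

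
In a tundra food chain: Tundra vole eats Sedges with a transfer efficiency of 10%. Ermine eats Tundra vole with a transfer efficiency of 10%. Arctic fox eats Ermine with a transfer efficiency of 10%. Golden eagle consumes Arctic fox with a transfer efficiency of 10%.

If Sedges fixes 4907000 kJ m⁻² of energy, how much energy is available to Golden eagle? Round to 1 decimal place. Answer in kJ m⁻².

Tundra vole: 4907000 × 0.1 = 490700 kJ m⁻²
Ermine: 490700 × 0.1 = 49070 kJ m⁻²
Arctic fox: 49070 × 0.1 = 4907 kJ m⁻²
Golden eagle: 4907 × 0.1 = 490.7 kJ m⁻²

490.7 kJ m⁻²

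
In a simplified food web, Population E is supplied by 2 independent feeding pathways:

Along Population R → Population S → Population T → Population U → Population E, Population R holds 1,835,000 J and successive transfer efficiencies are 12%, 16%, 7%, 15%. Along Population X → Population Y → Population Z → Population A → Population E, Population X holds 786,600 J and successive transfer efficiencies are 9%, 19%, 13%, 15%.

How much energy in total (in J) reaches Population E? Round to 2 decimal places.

632.23 J

Via Population R: 1835000 × 0.12 × 0.16 × 0.07 × 0.15 = 369.936 J
Via Population X: 786600 × 0.09 × 0.19 × 0.13 × 0.15 = 262.29177 J
Total at Population E: 369.936 + 262.29177 = 632.22777 J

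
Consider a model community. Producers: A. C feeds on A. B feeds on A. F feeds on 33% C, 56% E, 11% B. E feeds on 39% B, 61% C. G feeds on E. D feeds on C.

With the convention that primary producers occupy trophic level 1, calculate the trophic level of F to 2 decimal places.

3.56

B: 1 + 1 = 2
C: 1 + 1 = 2
D: 1 + 2 = 3
E: 1 + (0.39×2 + 0.61×2) = 3
F: 1 + (0.33×2 + 0.56×3 + 0.11×2) = 3.56
G: 1 + 3 = 4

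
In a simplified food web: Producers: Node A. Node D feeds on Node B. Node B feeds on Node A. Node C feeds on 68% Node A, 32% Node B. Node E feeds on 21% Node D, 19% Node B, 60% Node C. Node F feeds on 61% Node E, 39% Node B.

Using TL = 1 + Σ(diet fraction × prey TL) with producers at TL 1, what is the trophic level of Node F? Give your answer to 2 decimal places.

3.86

Node B: 1 + 1 = 2
Node C: 1 + (0.68×1 + 0.32×2) = 2.32
Node D: 1 + 2 = 3
Node E: 1 + (0.21×3 + 0.19×2 + 0.6×2.32) = 3.402
Node F: 1 + (0.61×3.402 + 0.39×2) = 3.85522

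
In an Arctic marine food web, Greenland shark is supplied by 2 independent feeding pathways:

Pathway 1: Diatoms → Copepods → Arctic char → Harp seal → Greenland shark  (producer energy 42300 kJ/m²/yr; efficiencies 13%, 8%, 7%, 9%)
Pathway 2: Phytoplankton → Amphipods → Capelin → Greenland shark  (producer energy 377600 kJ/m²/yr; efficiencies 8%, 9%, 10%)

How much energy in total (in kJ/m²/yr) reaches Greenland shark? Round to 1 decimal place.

274.6 kJ/m²/yr

Pathway 1: 42300 × 0.13 × 0.08 × 0.07 × 0.09 = 2.771496 kJ/m²/yr
Pathway 2: 377600 × 0.08 × 0.09 × 0.1 = 271.872 kJ/m²/yr
Total at Greenland shark: 2.771496 + 271.872 = 274.643496 kJ/m²/yr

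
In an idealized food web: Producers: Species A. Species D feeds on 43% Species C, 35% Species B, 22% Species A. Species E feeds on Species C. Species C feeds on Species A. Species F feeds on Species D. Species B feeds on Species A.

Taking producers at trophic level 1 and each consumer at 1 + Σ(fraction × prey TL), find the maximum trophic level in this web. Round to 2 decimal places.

Species B: 1 + 1 = 2
Species C: 1 + 1 = 2
Species D: 1 + (0.43×2 + 0.35×2 + 0.22×1) = 2.78
Species E: 1 + 2 = 3
Species F: 1 + 2.78 = 3.78

3.78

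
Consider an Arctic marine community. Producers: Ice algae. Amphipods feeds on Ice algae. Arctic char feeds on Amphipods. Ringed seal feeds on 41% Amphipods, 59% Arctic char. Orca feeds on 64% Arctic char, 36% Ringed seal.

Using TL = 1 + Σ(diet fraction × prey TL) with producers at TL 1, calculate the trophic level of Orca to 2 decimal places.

Amphipods: 1 + 1 = 2
Arctic char: 1 + 2 = 3
Ringed seal: 1 + (0.41×2 + 0.59×3) = 3.59
Orca: 1 + (0.64×3 + 0.36×3.59) = 4.2124

4.21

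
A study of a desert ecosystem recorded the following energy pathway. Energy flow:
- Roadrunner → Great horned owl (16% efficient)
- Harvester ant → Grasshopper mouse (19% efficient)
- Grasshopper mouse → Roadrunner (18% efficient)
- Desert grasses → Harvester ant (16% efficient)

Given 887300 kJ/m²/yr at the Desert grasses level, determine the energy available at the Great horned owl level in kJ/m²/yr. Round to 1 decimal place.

Harvester ant: 887300 × 0.16 = 141968 kJ/m²/yr
Grasshopper mouse: 141968 × 0.19 = 26973.92 kJ/m²/yr
Roadrunner: 26973.92 × 0.18 = 4855.3056 kJ/m²/yr
Great horned owl: 4855.3056 × 0.16 = 776.848896 kJ/m²/yr

776.8 kJ/m²/yr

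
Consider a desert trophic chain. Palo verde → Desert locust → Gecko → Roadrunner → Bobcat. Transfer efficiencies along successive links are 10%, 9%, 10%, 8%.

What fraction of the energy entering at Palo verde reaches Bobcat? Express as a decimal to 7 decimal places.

0.0000720

Product of link efficiencies: 0.1 × 0.09 × 0.1 × 0.08 = 0.000072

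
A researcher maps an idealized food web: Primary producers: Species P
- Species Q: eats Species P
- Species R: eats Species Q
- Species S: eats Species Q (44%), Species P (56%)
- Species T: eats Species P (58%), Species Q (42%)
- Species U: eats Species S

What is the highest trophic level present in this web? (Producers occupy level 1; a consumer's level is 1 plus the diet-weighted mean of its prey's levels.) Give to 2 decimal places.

3.44

Species Q: 1 + 1 = 2
Species R: 1 + 2 = 3
Species S: 1 + (0.44×2 + 0.56×1) = 2.44
Species T: 1 + (0.58×1 + 0.42×2) = 2.42
Species U: 1 + 2.44 = 3.44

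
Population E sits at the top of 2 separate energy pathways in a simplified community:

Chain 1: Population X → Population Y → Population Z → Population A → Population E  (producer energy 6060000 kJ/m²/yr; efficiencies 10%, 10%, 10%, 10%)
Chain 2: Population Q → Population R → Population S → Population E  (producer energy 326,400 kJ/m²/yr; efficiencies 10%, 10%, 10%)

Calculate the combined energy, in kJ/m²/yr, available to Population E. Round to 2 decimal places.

Chain 1: 6060000 × 0.1 × 0.1 × 0.1 × 0.1 = 606 kJ/m²/yr
Chain 2: 326400 × 0.1 × 0.1 × 0.1 = 326.4 kJ/m²/yr
Total at Population E: 606 + 326.4 = 932.4 kJ/m²/yr

932.40 kJ/m²/yr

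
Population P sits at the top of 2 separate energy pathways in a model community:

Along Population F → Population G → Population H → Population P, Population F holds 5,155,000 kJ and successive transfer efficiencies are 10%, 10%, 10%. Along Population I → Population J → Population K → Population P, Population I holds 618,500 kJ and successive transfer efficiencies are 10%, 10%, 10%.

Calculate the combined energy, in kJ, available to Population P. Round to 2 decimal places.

Via Population F: 5155000 × 0.1 × 0.1 × 0.1 = 5155 kJ
Via Population I: 618500 × 0.1 × 0.1 × 0.1 = 618.5 kJ
Total at Population P: 5155 + 618.5 = 5773.5 kJ

5773.50 kJ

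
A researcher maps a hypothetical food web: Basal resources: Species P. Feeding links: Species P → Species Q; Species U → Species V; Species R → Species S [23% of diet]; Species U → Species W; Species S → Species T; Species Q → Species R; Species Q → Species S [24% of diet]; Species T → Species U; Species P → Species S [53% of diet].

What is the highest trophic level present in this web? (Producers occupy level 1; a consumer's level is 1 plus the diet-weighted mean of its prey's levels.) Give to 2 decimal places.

Species Q: 1 + 1 = 2
Species R: 1 + 2 = 3
Species S: 1 + (0.53×1 + 0.24×2 + 0.23×3) = 2.7
Species T: 1 + 2.7 = 3.7
Species U: 1 + 3.7 = 4.7
Species V: 1 + 4.7 = 5.7
Species W: 1 + 4.7 = 5.7

5.70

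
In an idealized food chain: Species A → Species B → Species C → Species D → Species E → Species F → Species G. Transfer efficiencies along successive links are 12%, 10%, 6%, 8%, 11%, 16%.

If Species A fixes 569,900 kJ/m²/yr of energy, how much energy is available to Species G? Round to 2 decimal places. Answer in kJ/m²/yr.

Species B: 569900 × 0.12 = 68388 kJ/m²/yr
Species C: 68388 × 0.1 = 6838.8 kJ/m²/yr
Species D: 6838.8 × 0.06 = 410.328 kJ/m²/yr
Species E: 410.328 × 0.08 = 32.82624 kJ/m²/yr
Species F: 32.82624 × 0.11 = 3.6108864 kJ/m²/yr
Species G: 3.6108864 × 0.16 = 0.577741824 kJ/m²/yr

0.58 kJ/m²/yr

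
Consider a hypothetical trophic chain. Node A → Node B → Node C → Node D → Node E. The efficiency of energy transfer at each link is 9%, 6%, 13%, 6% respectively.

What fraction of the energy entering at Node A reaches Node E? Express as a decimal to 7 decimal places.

0.0000421

Product of link efficiencies: 0.09 × 0.06 × 0.13 × 0.06 = 0.00004212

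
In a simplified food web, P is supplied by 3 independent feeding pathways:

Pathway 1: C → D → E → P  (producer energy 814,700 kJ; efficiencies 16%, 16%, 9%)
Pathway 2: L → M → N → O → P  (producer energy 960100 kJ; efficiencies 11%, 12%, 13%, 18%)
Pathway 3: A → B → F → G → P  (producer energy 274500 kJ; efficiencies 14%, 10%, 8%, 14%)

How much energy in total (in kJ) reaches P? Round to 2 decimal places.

Pathway 1: 814700 × 0.16 × 0.16 × 0.09 = 1877.0688 kJ
Pathway 2: 960100 × 0.11 × 0.12 × 0.13 × 0.18 = 296.555688 kJ
Pathway 3: 274500 × 0.14 × 0.1 × 0.08 × 0.14 = 43.0416 kJ
Total at P: 1877.0688 + 296.555688 + 43.0416 = 2216.666088 kJ

2216.67 kJ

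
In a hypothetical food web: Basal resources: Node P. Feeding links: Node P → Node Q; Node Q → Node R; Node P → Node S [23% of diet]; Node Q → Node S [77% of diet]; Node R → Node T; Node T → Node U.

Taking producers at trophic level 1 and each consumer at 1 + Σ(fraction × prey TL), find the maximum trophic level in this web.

5

Node Q: 1 + 1 = 2
Node R: 1 + 2 = 3
Node S: 1 + (0.23×1 + 0.77×2) = 2.77
Node T: 1 + 3 = 4
Node U: 1 + 4 = 5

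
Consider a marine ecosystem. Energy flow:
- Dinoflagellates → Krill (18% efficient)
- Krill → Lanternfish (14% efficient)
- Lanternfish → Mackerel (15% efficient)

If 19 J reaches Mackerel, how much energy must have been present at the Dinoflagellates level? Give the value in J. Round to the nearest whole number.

5026 J

Cumulative transfer efficiency: 0.18 × 0.14 × 0.15 = 0.00378
Dinoflagellates energy = 19 / 0.00378 = 5026 J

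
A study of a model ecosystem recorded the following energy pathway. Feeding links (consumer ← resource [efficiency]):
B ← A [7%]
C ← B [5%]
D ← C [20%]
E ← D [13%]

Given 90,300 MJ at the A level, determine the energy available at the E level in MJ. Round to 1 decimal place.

8.2 MJ

B: 90300 × 0.07 = 6321 MJ
C: 6321 × 0.05 = 316.05 MJ
D: 316.05 × 0.2 = 63.21 MJ
E: 63.21 × 0.13 = 8.2173 MJ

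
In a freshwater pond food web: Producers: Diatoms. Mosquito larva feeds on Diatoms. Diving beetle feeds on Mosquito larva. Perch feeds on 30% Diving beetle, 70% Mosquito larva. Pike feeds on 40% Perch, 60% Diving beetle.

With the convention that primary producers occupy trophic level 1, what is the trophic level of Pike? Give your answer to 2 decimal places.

Mosquito larva: 1 + 1 = 2
Diving beetle: 1 + 2 = 3
Perch: 1 + (0.3×3 + 0.7×2) = 3.3
Pike: 1 + (0.4×3.3 + 0.6×3) = 4.12

4.12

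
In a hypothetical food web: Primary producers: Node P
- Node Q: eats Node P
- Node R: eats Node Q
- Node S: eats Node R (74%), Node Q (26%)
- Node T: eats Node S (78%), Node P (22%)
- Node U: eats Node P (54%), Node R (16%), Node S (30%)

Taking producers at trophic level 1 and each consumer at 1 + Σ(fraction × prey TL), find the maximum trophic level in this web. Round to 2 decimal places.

Node Q: 1 + 1 = 2
Node R: 1 + 2 = 3
Node S: 1 + (0.74×3 + 0.26×2) = 3.74
Node T: 1 + (0.78×3.74 + 0.22×1) = 4.1372
Node U: 1 + (0.54×1 + 0.16×3 + 0.3×3.74) = 3.142

4.14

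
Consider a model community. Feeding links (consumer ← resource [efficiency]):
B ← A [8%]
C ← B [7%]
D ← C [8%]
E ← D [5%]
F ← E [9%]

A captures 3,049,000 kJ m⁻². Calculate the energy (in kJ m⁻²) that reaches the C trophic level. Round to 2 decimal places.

17074.40 kJ m⁻²

B: 3049000 × 0.08 = 243920 kJ m⁻²
C: 243920 × 0.07 = 17074.4 kJ m⁻²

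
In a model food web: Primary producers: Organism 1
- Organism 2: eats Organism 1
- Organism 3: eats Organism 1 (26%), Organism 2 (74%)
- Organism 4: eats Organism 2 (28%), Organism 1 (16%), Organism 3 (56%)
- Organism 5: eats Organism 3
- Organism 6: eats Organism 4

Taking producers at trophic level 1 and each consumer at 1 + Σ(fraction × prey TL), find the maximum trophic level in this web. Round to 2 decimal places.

4.25

Organism 2: 1 + 1 = 2
Organism 3: 1 + (0.26×1 + 0.74×2) = 2.74
Organism 4: 1 + (0.28×2 + 0.16×1 + 0.56×2.74) = 3.2544
Organism 5: 1 + 2.74 = 3.74
Organism 6: 1 + 3.2544 = 4.2544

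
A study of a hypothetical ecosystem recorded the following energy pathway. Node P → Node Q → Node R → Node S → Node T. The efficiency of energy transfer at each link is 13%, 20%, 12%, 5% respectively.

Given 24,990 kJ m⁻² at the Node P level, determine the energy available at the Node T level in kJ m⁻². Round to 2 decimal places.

Node Q: 24990 × 0.13 = 3248.7 kJ m⁻²
Node R: 3248.7 × 0.2 = 649.74 kJ m⁻²
Node S: 649.74 × 0.12 = 77.9688 kJ m⁻²
Node T: 77.9688 × 0.05 = 3.89844 kJ m⁻²

3.90 kJ m⁻²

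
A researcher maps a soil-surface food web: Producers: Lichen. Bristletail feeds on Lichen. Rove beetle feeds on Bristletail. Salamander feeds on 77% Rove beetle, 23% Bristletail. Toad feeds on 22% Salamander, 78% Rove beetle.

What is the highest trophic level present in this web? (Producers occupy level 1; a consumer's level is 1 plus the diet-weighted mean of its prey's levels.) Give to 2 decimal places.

4.17

Bristletail: 1 + 1 = 2
Rove beetle: 1 + 2 = 3
Salamander: 1 + (0.77×3 + 0.23×2) = 3.77
Toad: 1 + (0.22×3.77 + 0.78×3) = 4.1694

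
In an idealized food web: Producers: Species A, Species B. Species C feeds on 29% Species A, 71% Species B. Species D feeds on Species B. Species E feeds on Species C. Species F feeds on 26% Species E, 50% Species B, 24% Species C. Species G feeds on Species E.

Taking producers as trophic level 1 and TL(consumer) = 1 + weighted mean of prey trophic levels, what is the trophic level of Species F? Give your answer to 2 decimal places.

Species C: 1 + (0.29×1 + 0.71×1) = 2
Species D: 1 + 1 = 2
Species E: 1 + 2 = 3
Species F: 1 + (0.26×3 + 0.5×1 + 0.24×2) = 2.76
Species G: 1 + 3 = 4

2.76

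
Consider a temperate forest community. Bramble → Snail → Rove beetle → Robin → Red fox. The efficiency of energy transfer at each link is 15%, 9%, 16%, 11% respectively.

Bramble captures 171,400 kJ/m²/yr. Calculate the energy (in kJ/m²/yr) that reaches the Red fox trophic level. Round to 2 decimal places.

Snail: 171400 × 0.15 = 25710 kJ/m²/yr
Rove beetle: 25710 × 0.09 = 2313.9 kJ/m²/yr
Robin: 2313.9 × 0.16 = 370.224 kJ/m²/yr
Red fox: 370.224 × 0.11 = 40.72464 kJ/m²/yr

40.72 kJ/m²/yr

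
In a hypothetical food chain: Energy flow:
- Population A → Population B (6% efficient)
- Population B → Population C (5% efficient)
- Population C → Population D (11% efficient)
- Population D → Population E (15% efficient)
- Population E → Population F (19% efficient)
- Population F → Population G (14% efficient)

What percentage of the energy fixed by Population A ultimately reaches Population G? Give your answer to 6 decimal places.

Product of link efficiencies: 0.06 × 0.05 × 0.11 × 0.15 × 0.19 × 0.14 = 0.0000013167
As a percentage: 0.0000013167 × 100 = 0.000132%

0.000132%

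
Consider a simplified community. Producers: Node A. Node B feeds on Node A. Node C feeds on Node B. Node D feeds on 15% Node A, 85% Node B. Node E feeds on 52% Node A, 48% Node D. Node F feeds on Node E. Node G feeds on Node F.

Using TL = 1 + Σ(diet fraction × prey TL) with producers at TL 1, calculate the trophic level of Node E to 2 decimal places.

2.89

Node B: 1 + 1 = 2
Node C: 1 + 2 = 3
Node D: 1 + (0.15×1 + 0.85×2) = 2.85
Node E: 1 + (0.52×1 + 0.48×2.85) = 2.888
Node F: 1 + 2.888 = 3.888
Node G: 1 + 3.888 = 4.888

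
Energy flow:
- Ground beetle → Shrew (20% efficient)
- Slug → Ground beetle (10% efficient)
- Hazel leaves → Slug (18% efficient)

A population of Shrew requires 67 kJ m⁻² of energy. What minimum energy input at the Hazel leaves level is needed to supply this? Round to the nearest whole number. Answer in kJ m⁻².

18611 kJ m⁻²

Cumulative transfer efficiency: 0.18 × 0.1 × 0.2 = 0.0036
Hazel leaves energy = 67 / 0.0036 = 18611 kJ m⁻²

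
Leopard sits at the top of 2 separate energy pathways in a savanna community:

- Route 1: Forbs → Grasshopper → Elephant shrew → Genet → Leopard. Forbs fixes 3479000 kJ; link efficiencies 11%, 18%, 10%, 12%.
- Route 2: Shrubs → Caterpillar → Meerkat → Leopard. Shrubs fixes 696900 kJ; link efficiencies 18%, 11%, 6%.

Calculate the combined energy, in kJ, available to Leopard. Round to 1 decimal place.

1654.5 kJ

Route 1: 3479000 × 0.11 × 0.18 × 0.1 × 0.12 = 826.6104 kJ
Route 2: 696900 × 0.18 × 0.11 × 0.06 = 827.9172 kJ
Total at Leopard: 826.6104 + 827.9172 = 1654.5276 kJ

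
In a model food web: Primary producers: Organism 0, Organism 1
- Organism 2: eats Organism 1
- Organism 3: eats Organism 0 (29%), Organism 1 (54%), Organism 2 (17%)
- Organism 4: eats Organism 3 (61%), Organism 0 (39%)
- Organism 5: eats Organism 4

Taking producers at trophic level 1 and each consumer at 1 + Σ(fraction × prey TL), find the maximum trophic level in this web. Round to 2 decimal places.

3.71

Organism 2: 1 + 1 = 2
Organism 3: 1 + (0.29×1 + 0.54×1 + 0.17×2) = 2.17
Organism 4: 1 + (0.61×2.17 + 0.39×1) = 2.7137
Organism 5: 1 + 2.7137 = 3.7137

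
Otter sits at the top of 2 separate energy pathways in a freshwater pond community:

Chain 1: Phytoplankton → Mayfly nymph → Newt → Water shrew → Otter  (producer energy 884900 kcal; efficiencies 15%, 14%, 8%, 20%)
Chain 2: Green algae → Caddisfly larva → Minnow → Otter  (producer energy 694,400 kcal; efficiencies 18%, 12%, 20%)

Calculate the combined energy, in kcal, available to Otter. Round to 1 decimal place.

3297.1 kcal

Chain 1: 884900 × 0.15 × 0.14 × 0.08 × 0.2 = 297.3264 kcal
Chain 2: 694400 × 0.18 × 0.12 × 0.2 = 2999.808 kcal
Total at Otter: 297.3264 + 2999.808 = 3297.1344 kcal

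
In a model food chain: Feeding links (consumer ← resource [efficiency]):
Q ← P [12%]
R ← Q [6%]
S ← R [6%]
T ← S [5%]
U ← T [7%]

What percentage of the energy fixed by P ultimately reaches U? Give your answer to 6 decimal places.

0.000151%

Product of link efficiencies: 0.12 × 0.06 × 0.06 × 0.05 × 0.07 = 0.000001512
As a percentage: 0.000001512 × 100 = 0.000151%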